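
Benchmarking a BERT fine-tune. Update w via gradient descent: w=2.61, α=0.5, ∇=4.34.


w_new = w - α·∇
= 2.61 - 0.5·4.34
= 2.61 - 2.17
= 0.44

0.44


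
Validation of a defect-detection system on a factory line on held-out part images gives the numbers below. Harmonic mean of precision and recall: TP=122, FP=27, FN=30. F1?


Precision = 122/149 = 0.8188
Recall = 122/152 = 0.8026
F1 = 2·P·R/(P+R) = 2·TP/(2·TP+FP+FN) = 244/(244+27+30) = 244/301 = 0.8106

0.8106


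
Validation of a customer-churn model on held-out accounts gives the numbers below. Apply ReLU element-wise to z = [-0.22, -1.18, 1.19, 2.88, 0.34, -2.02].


ReLU(-0.22) = max(0, -0.22) = 0.0
ReLU(-1.18) = max(0, -1.18) = 0.0
ReLU(1.19) = max(0, 1.19) = 1.19
ReLU(2.88) = max(0, 2.88) = 2.88
ReLU(0.34) = max(0, 0.34) = 0.34
ReLU(-2.02) = max(0, -2.02) = 0.0
result = [0.0, 0.0, 1.19, 2.88, 0.34, 0.0]

[0.0, 0.0, 1.19, 2.88, 0.34, 0.0]


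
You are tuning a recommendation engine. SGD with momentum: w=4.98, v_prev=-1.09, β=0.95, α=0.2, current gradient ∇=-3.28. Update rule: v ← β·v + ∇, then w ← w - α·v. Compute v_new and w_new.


v_new = 0.95·-1.09 - 3.28 = -1.0355 - 3.28 = -4.3155
w_new = 4.98 - 0.2·-4.3155 = 4.98 + 0.8631 = 5.8431

v_new=-4.3155, w_new=5.8431


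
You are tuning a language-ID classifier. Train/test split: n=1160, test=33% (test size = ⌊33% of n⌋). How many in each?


Test = ⌊1160·33/100⌋ = 382
Train = 1160 - 382 = 778

Train: 778, Test: 382


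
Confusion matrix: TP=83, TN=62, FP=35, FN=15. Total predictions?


Total = TP + TN + FP + FN
= 83 + 62 + 35 + 15
= 195
(Predicted positive: 118, predicted negative: 77)

195


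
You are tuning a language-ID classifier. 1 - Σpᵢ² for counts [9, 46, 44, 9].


Probabilities: [9/108, 46/108, 44/108, 9/108] ≈ [0.0833, 0.4259, 0.4074, 0.0833]
Σpᵢ² = (81 + 2116 + 1936 + 81)/108² = 4214/11664
Gini = 1 - Σpᵢ² = 1 - 4214/11664 = 0.6387

0.6387


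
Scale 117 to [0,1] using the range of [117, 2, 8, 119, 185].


min=2, max=185
(117-2)/(185-2) = 115/183 = 0.6284

0.6284


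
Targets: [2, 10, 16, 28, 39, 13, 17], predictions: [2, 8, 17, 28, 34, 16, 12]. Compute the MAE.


Absolute errors: |2-2|=0, |10-8|=2, |16-17|=1, |28-28|=0, |39-34|=5, |13-16|=3, |17-12|=5
Sum = 16
MAE = 16/7 = 16/7

16/7


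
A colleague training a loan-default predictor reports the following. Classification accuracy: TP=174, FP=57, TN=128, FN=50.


Accuracy = (TP+TN)/(TP+TN+FP+FN)
= (174+128)/(409)
= 302/409 = 73.84%

73.84%


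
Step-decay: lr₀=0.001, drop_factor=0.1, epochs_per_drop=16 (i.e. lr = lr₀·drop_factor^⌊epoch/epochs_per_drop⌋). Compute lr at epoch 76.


n_drops = ⌊76/16⌋ = 4
lr = 0.001·0.1^4 = 0.001·0.0001 = 0.0000001

0.0000001


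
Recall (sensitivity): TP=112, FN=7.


Recall = TP/(TP+FN)
= 112/(112+7)
= 112/119 = 94.12%

94.12%


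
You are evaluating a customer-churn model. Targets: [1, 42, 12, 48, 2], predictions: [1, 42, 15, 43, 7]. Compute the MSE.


Squared errors: (1-1)²=0, (42-42)²=0, (12-15)²=9, (48-43)²=25, (2-7)²=25
Sum = 59
MSE = 59/5 = 59/5

59/5


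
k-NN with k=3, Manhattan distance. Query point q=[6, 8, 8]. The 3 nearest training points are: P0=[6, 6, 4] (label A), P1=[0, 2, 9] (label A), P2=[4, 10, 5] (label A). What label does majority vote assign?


d(q,P0) = 6  (label A)
d(q,P1) = 13  (label A)
d(q,P2) = 7  (label A)
Votes: A=3, B=0
Majority → A

A


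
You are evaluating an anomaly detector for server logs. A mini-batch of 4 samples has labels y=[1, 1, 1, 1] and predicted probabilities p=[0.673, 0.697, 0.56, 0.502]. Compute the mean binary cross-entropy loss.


L[0] = -ln(0.673) = 0.396
L[1] = -ln(0.697) = 0.361
L[2] = -ln(0.56) = 0.5798
L[3] = -ln(0.502) = 0.6892
mean = (0.396 + 0.361 + 0.5798 + 0.6892)/4 = 0.5065

0.5065


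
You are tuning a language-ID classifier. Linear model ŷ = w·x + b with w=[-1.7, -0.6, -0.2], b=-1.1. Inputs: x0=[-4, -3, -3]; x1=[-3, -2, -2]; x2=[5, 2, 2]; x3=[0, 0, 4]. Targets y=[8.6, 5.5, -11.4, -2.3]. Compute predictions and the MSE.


ŷ0 = (-1.7)·(-4) + (-0.6)·(-3) + (-0.2)·(-3) - 1.1 = 8.1
ŷ1 = (-1.7)·(-3) + (-0.6)·(-2) + (-0.2)·(-2) - 1.1 = 5.6
ŷ2 = (-1.7)·(5) + (-0.6)·(2) + (-0.2)·(2) - 1.1 = -11.2
ŷ3 = (-1.7)·(0) + (-0.6)·(0) + (-0.2)·(4) - 1.1 = -1.9
errors² = [0.25, 0.01, 0.04, 0.16]
MSE = 0.4600/4 = 0.115

0.115


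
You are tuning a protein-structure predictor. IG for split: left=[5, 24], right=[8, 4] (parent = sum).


Parent = [13, 28], H_parent = 0.9012
H_left = 0.6632 (n=29), H_right = 0.9183 (n=12)
H_children = (29/41)·0.6632 + (12/41)·0.9183 = 0.7379
IG = 0.9012 - 0.7379 = 0.1633

0.1633


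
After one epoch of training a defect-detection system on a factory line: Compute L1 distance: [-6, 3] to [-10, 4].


d = |-6+ 10| + |3-4|
  = 4 + 1
  = 5

5


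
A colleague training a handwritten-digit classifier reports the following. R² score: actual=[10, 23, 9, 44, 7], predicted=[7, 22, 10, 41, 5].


ȳ = 18.6
SS_res = Σ(y-ŷ)² = 24
SS_tot = Σ(y-ȳ)² = 965.2
R² = 1 - SS_res/SS_tot = 1 - 0.0249 = 0.9751

0.9751


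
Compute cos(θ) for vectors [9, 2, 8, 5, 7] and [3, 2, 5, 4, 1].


A·B = 9·3 + 2·2 + 8·5 + 5·4 + 7·1 = 98
‖A‖ = √223 = 14.9332, ‖B‖ = √55 = 7.4162
cos = 98/(√223·√55) = 98/√12265 = 0.8849

0.8849


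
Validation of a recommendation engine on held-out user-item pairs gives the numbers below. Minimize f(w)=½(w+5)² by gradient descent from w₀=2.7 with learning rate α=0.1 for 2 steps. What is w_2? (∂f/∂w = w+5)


step 1: grad = 2.7+5 = 7.7; w = 2.7 - 0.1·(7.7) = 1.93
step 2: grad = 1.93+5 = 6.93; w = 1.93 - 0.1·(6.93) = 1.237

1.237


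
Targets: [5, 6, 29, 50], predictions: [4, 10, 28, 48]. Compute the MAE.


Absolute errors: |5-4|=1, |6-10|=4, |29-28|=1, |50-48|=2
Sum = 8
MAE = 8/4 = 2

2


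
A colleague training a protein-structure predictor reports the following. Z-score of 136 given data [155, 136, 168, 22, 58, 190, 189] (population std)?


μ = 131.1429, σ = 60.9741
z = (136 - 131.1429)/60.9741 = 0.0797

0.0797


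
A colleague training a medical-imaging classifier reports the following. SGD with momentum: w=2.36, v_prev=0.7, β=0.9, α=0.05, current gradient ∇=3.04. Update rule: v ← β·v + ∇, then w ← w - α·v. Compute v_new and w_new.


v_new = 0.9·0.7 + 3.04 = 0.63 + 3.04 = 3.67
w_new = 2.36 - 0.05·3.67 = 2.36 - 0.1835 = 2.1765

v_new=3.67, w_new=2.1765


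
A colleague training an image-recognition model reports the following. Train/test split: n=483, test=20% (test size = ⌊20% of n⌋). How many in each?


Test = ⌊483·20/100⌋ = 96
Train = 483 - 96 = 387

Train: 387, Test: 96


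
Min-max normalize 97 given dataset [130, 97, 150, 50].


min=50, max=150
(97-50)/(150-50) = 47/100 = 0.47

0.47


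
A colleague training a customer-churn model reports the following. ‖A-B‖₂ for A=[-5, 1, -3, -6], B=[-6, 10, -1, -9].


d = √((-5+ 6)² + (1-10)² + (-3+ 1)² + (-6+ 9)²)
  = √(1 + 81 + 4 + 9)
  = √95 = 9.7468

9.7468


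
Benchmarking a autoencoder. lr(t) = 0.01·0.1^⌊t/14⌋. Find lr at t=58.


n_drops = ⌊58/14⌋ = 4
lr = 0.01·0.1^4 = 0.01·0.0001 = 0.000001

0.000001


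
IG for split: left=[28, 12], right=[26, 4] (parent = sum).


Parent = [54, 16], H_parent = 0.7755
H_left = 0.8813 (n=40), H_right = 0.5665 (n=30)
H_children = (40/70)·0.8813 + (30/70)·0.5665 = 0.7464
IG = 0.7755 - 0.7464 = 0.0291

0.0291


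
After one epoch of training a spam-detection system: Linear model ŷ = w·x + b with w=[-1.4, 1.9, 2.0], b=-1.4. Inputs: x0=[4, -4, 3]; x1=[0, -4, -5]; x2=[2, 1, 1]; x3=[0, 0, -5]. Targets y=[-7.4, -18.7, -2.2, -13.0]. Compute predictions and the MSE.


ŷ0 = (-1.4)·(4) + (1.9)·(-4) + (2.0)·(3) - 1.4 = -8.6
ŷ1 = (-1.4)·(0) + (1.9)·(-4) + (2.0)·(-5) - 1.4 = -19.0
ŷ2 = (-1.4)·(2) + (1.9)·(1) + (2.0)·(1) - 1.4 = -0.3
ŷ3 = (-1.4)·(0) + (1.9)·(0) + (2.0)·(-5) - 1.4 = -11.4
errors² = [1.44, 0.09, 3.61, 2.56]
MSE = 7.7000/4 = 1.925

1.925


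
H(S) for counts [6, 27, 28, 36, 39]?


Probabilities: [6/136, 27/136, 28/136, 36/136, 39/136] ≈ [0.0441, 0.1985, 0.2059, 0.2647, 0.2868]
H = -((6/136)·log₂(6/136) + (27/136)·log₂(27/136) + (28/136)·log₂(28/136) + (36/136)·log₂(36/136) + (39/136)·log₂(39/136))
  = 2.1555 bits

2.1555 bits


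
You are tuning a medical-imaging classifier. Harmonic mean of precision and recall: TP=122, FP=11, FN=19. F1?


Precision = 122/133 = 0.9173
Recall = 122/141 = 0.8652
F1 = 2·P·R/(P+R) = 2·TP/(2·TP+FP+FN) = 244/(244+11+19) = 244/274 = 0.8905

0.8905


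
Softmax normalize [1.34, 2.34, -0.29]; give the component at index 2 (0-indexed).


Exponentials: e^1.34=3.819, e^2.34=10.3812, e^-0.29=0.7483
Sum = 14.9485
Softmax = [0.2555, 0.6945, 0.0501]
p[2] = 0.7483/14.9485 = 0.0501

0.0501


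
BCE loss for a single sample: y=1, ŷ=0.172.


BCE = -[y·ln(p) + (1-y)·ln(1-p)]
= -1·ln(0.172) - 0
= -ln(0.172) = 1.7603

1.7603


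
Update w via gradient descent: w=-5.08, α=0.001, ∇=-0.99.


w_new = w - α·∇
= -5.08 - 0.001·-0.99
= -5.08 + 0.00099
= -5.07901

-5.07901


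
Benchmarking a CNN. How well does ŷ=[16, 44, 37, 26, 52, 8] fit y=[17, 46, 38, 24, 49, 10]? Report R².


ȳ = 30.6667
SS_res = Σ(y-ŷ)² = 23
SS_tot = Σ(y-ȳ)² = 1283.33
R² = 1 - SS_res/SS_tot = 1 - 0.0179 = 0.9821

0.9821


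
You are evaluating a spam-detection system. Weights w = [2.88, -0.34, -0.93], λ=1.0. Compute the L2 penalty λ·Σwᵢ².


‖w‖₂² = (2.88)² + (-0.34)² + (-0.93)²
     = 8.2944 + 0.1156 + 0.8649
     = 9.2749
λ·‖w‖₂² = 1.0·9.2749 = 9.2749

9.2749


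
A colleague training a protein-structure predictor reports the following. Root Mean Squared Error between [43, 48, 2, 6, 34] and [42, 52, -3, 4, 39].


MSE = 71/5 = 14.2
RMSE = √(71/5) = 3.7683

3.7683


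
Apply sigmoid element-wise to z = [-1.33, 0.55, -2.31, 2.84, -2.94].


σ(-1.33) = 1/(1+e^1.33) = 0.2092
σ(0.55) = 1/(1+e^-0.55) = 0.6341
σ(-2.31) = 1/(1+e^2.31) = 0.0903
σ(2.84) = 1/(1+e^-2.84) = 0.9448
σ(-2.94) = 1/(1+e^2.94) = 0.0502
result = [0.2092, 0.6341, 0.0903, 0.9448, 0.0502]

[0.2092, 0.6341, 0.0903, 0.9448, 0.0502]


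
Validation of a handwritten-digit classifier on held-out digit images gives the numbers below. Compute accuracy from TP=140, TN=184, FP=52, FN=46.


Accuracy = (TP+TN)/(TP+TN+FP+FN)
= (140+184)/(422)
= 324/422 = 76.78%

76.78%


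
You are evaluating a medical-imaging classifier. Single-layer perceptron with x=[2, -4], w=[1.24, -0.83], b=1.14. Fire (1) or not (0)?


z = (2)·(1.24) + (-4)·(-0.83) + 1.14
  = 6.94
step(z) = 1 (z≥0)

1


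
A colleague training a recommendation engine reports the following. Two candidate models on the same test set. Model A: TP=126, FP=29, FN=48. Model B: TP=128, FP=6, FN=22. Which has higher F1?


Model A: P=126/155=0.8129, R=126/174=0.7241, F1=2PR/(P+R)=2TP/(2TP+FP+FN)=252/329=0.766
Model B: P=128/134=0.9552, R=128/150=0.8533, F1=2PR/(P+R)=2TP/(2TP+FP+FN)=256/284=0.9014
0.766 < 0.9014 → Model B

Model B


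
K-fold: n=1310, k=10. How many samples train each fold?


Fold size = 1310/10 = 131
Training per fold = 1310 - 131 = 1179

1179


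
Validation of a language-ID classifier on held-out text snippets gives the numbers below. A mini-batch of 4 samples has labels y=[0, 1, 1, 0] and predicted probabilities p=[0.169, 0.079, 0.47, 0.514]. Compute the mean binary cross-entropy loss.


L[0] = -ln(1-0.169) = -ln(0.831) = 0.1851
L[1] = -ln(0.079) = 2.5383
L[2] = -ln(0.47) = 0.755
L[3] = -ln(1-0.514) = -ln(0.486) = 0.7215
mean = (0.1851 + 2.5383 + 0.755 + 0.7215)/4 = 1.05

1.05


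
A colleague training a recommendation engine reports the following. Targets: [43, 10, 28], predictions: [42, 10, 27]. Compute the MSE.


Squared errors: (43-42)²=1, (10-10)²=0, (28-27)²=1
Sum = 2
MSE = 2/3 = 2/3

2/3


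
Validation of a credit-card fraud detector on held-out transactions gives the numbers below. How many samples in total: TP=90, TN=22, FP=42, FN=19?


Total = TP + TN + FP + FN
= 90 + 22 + 42 + 19
= 173
(Predicted positive: 132, predicted negative: 41)

173


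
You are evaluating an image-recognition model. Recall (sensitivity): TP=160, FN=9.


Recall = TP/(TP+FN)
= 160/(160+9)
= 160/169 = 94.67%

94.67%


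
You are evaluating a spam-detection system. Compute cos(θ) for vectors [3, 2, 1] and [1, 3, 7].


A·B = 3·1 + 2·3 + 1·7 = 16
‖A‖ = √14 = 3.7417, ‖B‖ = √59 = 7.6811
cos = 16/(√14·√59) = 16/√826 = 0.5567

0.5567


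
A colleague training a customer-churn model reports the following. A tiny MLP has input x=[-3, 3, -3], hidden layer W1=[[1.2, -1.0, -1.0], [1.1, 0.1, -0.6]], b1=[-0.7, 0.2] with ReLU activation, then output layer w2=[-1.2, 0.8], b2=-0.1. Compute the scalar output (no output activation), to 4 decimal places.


z1[0] = (1.2)·(-3) + (-1.0)·(3) + (-1.0)·(-3) - 0.7 = -4.3
z1[1] = (1.1)·(-3) + (0.1)·(3) + (-0.6)·(-3) + 0.2 = -1.0
h = ReLU(z1) = [0.0, 0.0]
output = (-1.2)·(0.0) + (0.8)·(0.0) - 0.1 = -0.1

-0.1


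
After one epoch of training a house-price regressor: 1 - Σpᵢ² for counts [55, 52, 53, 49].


Probabilities: [55/209, 52/209, 53/209, 49/209] ≈ [0.2632, 0.2488, 0.2536, 0.2344]
Σpᵢ² = (3025 + 2704 + 2809 + 2401)/209² = 10939/43681
Gini = 1 - Σpᵢ² = 1 - 10939/43681 = 0.7496

0.7496


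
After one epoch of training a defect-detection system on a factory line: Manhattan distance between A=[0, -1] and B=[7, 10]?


d = |0-7| + |-1-10|
  = 7 + 11
  = 18

18


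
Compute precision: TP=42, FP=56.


Precision = TP/(TP+FP)
= 42/(42+56)
= 42/98 = 42.86%

42.86%


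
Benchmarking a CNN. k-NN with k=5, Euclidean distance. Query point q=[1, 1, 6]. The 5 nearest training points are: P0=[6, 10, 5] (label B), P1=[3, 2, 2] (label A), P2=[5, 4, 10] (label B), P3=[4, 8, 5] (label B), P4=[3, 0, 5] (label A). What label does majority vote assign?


d(q,P0) = 10.3441  (label B)
d(q,P1) = 4.5826  (label A)
d(q,P2) = 6.4031  (label B)
d(q,P3) = 7.6811  (label B)
d(q,P4) = 2.4495  (label A)
Votes: A=2, B=3
Majority → B

B


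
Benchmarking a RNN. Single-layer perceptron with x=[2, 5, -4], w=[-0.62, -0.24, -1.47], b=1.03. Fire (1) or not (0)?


z = (2)·(-0.62) + (5)·(-0.24) + (-4)·(-1.47) + 1.03
  = 4.47
step(z) = 1 (z≥0)

1


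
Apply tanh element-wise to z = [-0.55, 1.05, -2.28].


tanh(-0.55) = -0.5005
tanh(1.05) = 0.7818
tanh(-2.28) = -0.9793
result = [-0.5005, 0.7818, -0.9793]

[-0.5005, 0.7818, -0.9793]


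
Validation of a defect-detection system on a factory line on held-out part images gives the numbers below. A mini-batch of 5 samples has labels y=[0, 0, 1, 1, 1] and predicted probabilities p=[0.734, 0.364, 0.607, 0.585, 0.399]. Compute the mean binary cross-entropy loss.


L[0] = -ln(1-0.734) = -ln(0.266) = 1.3243
L[1] = -ln(1-0.364) = -ln(0.636) = 0.4526
L[2] = -ln(0.607) = 0.4992
L[3] = -ln(0.585) = 0.5361
L[4] = -ln(0.399) = 0.9188
mean = (1.3243 + 0.4526 + 0.4992 + 0.5361 + 0.9188)/5 = 0.7462

0.7462


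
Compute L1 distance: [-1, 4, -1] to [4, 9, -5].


d = |-1-4| + |4-9| + |-1+ 5|
  = 5 + 5 + 4
  = 14

14


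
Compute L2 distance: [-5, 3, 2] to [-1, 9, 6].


d = √((-5+ 1)² + (3-9)² + (2-6)²)
  = √(16 + 36 + 16)
  = √68 = 8.2462

8.2462


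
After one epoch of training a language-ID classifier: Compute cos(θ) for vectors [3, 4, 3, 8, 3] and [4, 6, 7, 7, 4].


A·B = 3·4 + 4·6 + 3·7 + 8·7 + 3·4 = 125
‖A‖ = √107 = 10.3441, ‖B‖ = √166 = 12.8841
cos = 125/(√107·√166) = 125/√17762 = 0.9379

0.9379


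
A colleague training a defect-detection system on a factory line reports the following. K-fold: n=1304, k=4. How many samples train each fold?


Fold size = 1304/4 = 326
Training per fold = 1304 - 326 = 978

978


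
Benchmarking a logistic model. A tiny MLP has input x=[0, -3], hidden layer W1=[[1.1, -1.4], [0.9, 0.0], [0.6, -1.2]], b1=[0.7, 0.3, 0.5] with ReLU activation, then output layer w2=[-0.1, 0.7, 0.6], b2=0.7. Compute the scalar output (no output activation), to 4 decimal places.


z1[0] = (1.1)·(0) + (-1.4)·(-3) + 0.7 = 4.9
z1[1] = (0.9)·(0) + (0.0)·(-3) + 0.3 = 0.3
z1[2] = (0.6)·(0) + (-1.2)·(-3) + 0.5 = 4.1
h = ReLU(z1) = [4.9, 0.3, 4.1]
output = (-0.1)·(4.9) + (0.7)·(0.3) + (0.6)·(4.1) + 0.7 = 2.88

2.88


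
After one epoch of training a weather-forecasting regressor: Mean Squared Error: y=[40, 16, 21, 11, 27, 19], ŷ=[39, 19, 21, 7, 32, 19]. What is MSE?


Squared errors: (40-39)²=1, (16-19)²=9, (21-21)²=0, (11-7)²=16, (27-32)²=25, (19-19)²=0
Sum = 51
MSE = 51/6 = 17/2

17/2


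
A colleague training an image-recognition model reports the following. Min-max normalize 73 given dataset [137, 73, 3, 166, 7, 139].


min=3, max=166
(73-3)/(166-3) = 70/163 = 0.4294

0.4294


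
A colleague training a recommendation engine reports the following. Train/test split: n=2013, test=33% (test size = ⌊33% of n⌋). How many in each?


Test = ⌊2013·33/100⌋ = 664
Train = 2013 - 664 = 1349

Train: 1349, Test: 664


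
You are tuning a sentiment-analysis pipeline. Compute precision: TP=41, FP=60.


Precision = TP/(TP+FP)
= 41/(41+60)
= 41/101 = 40.59%

40.59%


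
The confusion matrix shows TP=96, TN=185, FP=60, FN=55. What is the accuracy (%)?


Accuracy = (TP+TN)/(TP+TN+FP+FN)
= (96+185)/(396)
= 281/396 = 70.96%

70.96%


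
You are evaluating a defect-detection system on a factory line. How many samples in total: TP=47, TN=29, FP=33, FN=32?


Total = TP + TN + FP + FN
= 47 + 29 + 33 + 32
= 141
(Predicted positive: 80, predicted negative: 61)

141


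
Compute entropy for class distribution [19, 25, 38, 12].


Probabilities: [19/94, 25/94, 38/94, 12/94] ≈ [0.2021, 0.266, 0.4043, 0.1277]
H = -((19/94)·log₂(19/94) + (25/94)·log₂(25/94) + (38/94)·log₂(38/94) + (12/94)·log₂(12/94))
  = 1.8817 bits

1.8817 bits


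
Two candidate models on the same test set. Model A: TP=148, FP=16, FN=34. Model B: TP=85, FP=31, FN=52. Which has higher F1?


Model A: P=148/164=0.9024, R=148/182=0.8132, F1=2PR/(P+R)=2TP/(2TP+FP+FN)=296/346=0.8555
Model B: P=85/116=0.7328, R=85/137=0.6204, F1=2PR/(P+R)=2TP/(2TP+FP+FN)=170/253=0.6719
0.8555 > 0.6719 → Model A

Model A


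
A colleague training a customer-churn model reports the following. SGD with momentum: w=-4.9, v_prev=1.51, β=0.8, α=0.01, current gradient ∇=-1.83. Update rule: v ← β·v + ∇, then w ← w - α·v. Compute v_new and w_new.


v_new = 0.8·1.51 - 1.83 = 1.208 - 1.83 = -0.622
w_new = -4.9 - 0.01·-0.622 = -4.9 + 0.00622 = -4.89378

v_new=-0.622, w_new=-4.89378


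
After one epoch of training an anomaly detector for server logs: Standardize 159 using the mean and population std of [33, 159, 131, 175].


μ = 124.5, σ = 55.1249
z = (159 - 124.5)/55.1249 = 0.6259

0.6259


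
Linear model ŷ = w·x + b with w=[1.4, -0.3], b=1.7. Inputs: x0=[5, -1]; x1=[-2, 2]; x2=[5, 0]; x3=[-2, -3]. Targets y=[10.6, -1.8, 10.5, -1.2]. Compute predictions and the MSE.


ŷ0 = (1.4)·(5) + (-0.3)·(-1) + 1.7 = 9.0
ŷ1 = (1.4)·(-2) + (-0.3)·(2) + 1.7 = -1.7
ŷ2 = (1.4)·(5) + (-0.3)·(0) + 1.7 = 8.7
ŷ3 = (1.4)·(-2) + (-0.3)·(-3) + 1.7 = -0.2
errors² = [2.56, 0.01, 3.24, 1.0]
MSE = 6.8100/4 = 1.7025

1.7025


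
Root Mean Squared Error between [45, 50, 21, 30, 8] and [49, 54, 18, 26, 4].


MSE = 73/5 = 14.6
RMSE = √(73/5) = 3.821

3.821


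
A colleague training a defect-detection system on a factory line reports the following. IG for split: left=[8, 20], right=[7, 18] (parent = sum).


Parent = [15, 38], H_parent = 0.8595
H_left = 0.8631 (n=28), H_right = 0.8555 (n=25)
H_children = (28/53)·0.8631 + (25/53)·0.8555 = 0.8595
IG = 0.8595 - 0.8595 = 0.0

0.0


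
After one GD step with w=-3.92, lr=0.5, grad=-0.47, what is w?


w_new = w - α·∇
= -3.92 - 0.5·-0.47
= -3.92 + 0.235
= -3.685

-3.685


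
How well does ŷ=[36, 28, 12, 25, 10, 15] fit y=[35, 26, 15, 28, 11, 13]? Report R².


ȳ = 21.3333
SS_res = Σ(y-ŷ)² = 28
SS_tot = Σ(y-ȳ)² = 469.33
R² = 1 - SS_res/SS_tot = 1 - 0.0597 = 0.9403

0.9403


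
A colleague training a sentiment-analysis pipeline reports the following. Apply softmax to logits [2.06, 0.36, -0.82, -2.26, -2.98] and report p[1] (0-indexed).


Exponentials: e^2.06=7.846, e^0.36=1.4333, e^-0.82=0.4404, e^-2.26=0.1044, e^-2.98=0.0508
Sum = 9.8749
Softmax = [0.7945, 0.1451, 0.0446, 0.0106, 0.0051]
p[1] = 1.4333/9.8749 = 0.1451

0.1451


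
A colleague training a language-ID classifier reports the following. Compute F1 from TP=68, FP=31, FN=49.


Precision = 68/99 = 0.6869
Recall = 68/117 = 0.5812
F1 = 2·P·R/(P+R) = 2·TP/(2·TP+FP+FN) = 136/(136+31+49) = 136/216 = 0.6296

0.6296


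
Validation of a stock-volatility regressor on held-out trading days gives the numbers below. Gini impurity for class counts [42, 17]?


Probabilities: [42/59, 17/59] ≈ [0.7119, 0.2881]
Σpᵢ² = (1764 + 289)/59² = 2053/3481
Gini = 1 - Σpᵢ² = 1 - 2053/3481 = 0.4102

0.4102


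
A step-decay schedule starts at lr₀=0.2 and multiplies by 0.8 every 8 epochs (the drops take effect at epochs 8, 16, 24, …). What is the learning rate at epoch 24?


n_drops = ⌊24/8⌋ = 3
lr = 0.2·0.8^3 = 0.2·0.512 = 0.1024

0.1024


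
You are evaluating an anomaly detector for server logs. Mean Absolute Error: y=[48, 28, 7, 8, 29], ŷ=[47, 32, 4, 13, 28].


Absolute errors: |48-47|=1, |28-32|=4, |7-4|=3, |8-13|=5, |29-28|=1
Sum = 14
MAE = 14/5 = 14/5

14/5


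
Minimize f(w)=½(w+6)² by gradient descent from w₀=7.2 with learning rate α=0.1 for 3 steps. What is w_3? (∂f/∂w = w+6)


step 1: grad = 7.2+6 = 13.2; w = 7.2 - 0.1·(13.2) = 5.88
step 2: grad = 5.88+6 = 11.88; w = 5.88 - 0.1·(11.88) = 4.692
step 3: grad = 4.692+6 = 10.692; w = 4.692 - 0.1·(10.692) = 3.6228

3.6228


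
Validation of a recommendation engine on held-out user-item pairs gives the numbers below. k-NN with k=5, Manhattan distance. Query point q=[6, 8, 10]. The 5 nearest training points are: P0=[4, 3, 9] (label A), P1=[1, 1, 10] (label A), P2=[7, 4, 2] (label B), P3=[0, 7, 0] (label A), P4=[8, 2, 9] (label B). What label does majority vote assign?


d(q,P0) = 8  (label A)
d(q,P1) = 12  (label A)
d(q,P2) = 13  (label B)
d(q,P3) = 17  (label A)
d(q,P4) = 9  (label B)
Votes: A=3, B=2
Majority → A

A


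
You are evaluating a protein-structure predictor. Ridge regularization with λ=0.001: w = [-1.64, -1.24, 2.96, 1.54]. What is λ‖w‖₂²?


‖w‖₂² = (-1.64)² + (-1.24)² + (2.96)² + (1.54)²
     = 2.6896 + 1.5376 + 8.7616 + 2.3716
     = 15.3604
λ·‖w‖₂² = 0.001·15.3604 = 0.01536

0.01536


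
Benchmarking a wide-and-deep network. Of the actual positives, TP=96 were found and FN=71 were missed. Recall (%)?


Recall = TP/(TP+FN)
= 96/(96+71)
= 96/167 = 57.49%

57.49%


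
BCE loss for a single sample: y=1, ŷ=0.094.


BCE = -[y·ln(p) + (1-y)·ln(1-p)]
= -1·ln(0.094) - 0
= -ln(0.094) = 2.3645

2.3645


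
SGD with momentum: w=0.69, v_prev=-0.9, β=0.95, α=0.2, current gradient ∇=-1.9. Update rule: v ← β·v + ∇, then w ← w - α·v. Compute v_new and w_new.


v_new = 0.95·-0.9 - 1.9 = -0.855 - 1.9 = -2.755
w_new = 0.69 - 0.2·-2.755 = 0.69 + 0.551 = 1.241

v_new=-2.755, w_new=1.241


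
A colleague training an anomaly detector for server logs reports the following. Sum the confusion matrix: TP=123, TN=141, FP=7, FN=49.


Total = TP + TN + FP + FN
= 123 + 141 + 7 + 49
= 320
(Predicted positive: 130, predicted negative: 190)

320


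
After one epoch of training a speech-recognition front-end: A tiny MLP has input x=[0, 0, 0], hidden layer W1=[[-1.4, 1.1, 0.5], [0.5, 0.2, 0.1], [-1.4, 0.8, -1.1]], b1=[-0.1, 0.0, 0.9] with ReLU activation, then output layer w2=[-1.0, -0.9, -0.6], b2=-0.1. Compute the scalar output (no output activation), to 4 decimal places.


z1[0] = (-1.4)·(0) + (1.1)·(0) + (0.5)·(0) - 0.1 = -0.1
z1[1] = (0.5)·(0) + (0.2)·(0) + (0.1)·(0) + 0.0 = 0.0
z1[2] = (-1.4)·(0) + (0.8)·(0) + (-1.1)·(0) + 0.9 = 0.9
h = ReLU(z1) = [0.0, 0.0, 0.9]
output = (-1.0)·(0.0) + (-0.9)·(0.0) + (-0.6)·(0.9) - 0.1 = -0.64

-0.64


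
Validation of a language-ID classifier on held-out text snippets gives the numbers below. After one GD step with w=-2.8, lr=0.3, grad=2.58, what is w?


w_new = w - α·∇
= -2.8 - 0.3·2.58
= -2.8 - 0.774
= -3.574

-3.574


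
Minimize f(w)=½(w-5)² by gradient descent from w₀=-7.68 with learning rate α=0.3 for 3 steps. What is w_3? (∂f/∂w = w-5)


step 1: grad = -7.68-5 = -12.68; w = -7.68 - 0.3·(-12.68) = -3.876
step 2: grad = -3.876-5 = -8.876; w = -3.876 - 0.3·(-8.876) = -1.2132
step 3: grad = -1.2132-5 = -6.2132; w = -1.2132 - 0.3·(-6.2132) = 0.65076

0.65076


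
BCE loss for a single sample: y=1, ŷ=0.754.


BCE = -[y·ln(p) + (1-y)·ln(1-p)]
= -1·ln(0.754) - 0
= -ln(0.754) = 0.2824

0.2824


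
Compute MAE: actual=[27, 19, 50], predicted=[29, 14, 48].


Absolute errors: |27-29|=2, |19-14|=5, |50-48|=2
Sum = 9
MAE = 9/3 = 3

3


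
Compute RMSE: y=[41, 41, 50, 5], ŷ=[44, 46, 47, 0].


MSE = 68/4 = 17
RMSE = √(68/4) = 4.1231

4.1231


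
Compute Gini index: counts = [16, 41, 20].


Probabilities: [16/77, 41/77, 20/77] ≈ [0.2078, 0.5325, 0.2597]
Σpᵢ² = (256 + 1681 + 400)/77² = 2337/5929
Gini = 1 - Σpᵢ² = 1 - 2337/5929 = 0.6058

0.6058


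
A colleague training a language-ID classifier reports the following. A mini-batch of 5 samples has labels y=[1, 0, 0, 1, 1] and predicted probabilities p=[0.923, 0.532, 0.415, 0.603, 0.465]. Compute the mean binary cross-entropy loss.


L[0] = -ln(0.923) = 0.0801
L[1] = -ln(1-0.532) = -ln(0.468) = 0.7593
L[2] = -ln(1-0.415) = -ln(0.585) = 0.5361
L[3] = -ln(0.603) = 0.5058
L[4] = -ln(0.465) = 0.7657
mean = (0.0801 + 0.7593 + 0.5361 + 0.5058 + 0.7657)/5 = 0.5294

0.5294


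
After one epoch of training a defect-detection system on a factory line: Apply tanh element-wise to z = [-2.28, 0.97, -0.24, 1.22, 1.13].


tanh(-2.28) = -0.9793
tanh(0.97) = 0.7487
tanh(-0.24) = -0.2355
tanh(1.22) = 0.8397
tanh(1.13) = 0.811
result = [-0.9793, 0.7487, -0.2355, 0.8397, 0.811]

[-0.9793, 0.7487, -0.2355, 0.8397, 0.811]


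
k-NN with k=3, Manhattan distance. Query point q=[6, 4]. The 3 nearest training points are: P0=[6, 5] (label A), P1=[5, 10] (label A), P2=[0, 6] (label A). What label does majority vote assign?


d(q,P0) = 1  (label A)
d(q,P1) = 7  (label A)
d(q,P2) = 8  (label A)
Votes: A=3, B=0
Majority → A

A


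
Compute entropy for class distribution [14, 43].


Probabilities: [14/57, 43/57] ≈ [0.2456, 0.7544]
H = -((14/57)·log₂(14/57) + (43/57)·log₂(43/57))
  = 0.8043 bits

0.8043 bits


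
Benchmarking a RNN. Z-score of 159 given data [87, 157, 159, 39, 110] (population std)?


μ = 110.4, σ = 45.1203
z = (159 - 110.4)/45.1203 = 1.0771

1.0771


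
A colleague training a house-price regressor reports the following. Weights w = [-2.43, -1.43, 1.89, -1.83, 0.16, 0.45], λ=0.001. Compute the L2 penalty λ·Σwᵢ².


‖w‖₂² = (-2.43)² + (-1.43)² + (1.89)² + (-1.83)² + (0.16)² + (0.45)²
     = 5.9049 + 2.0449 + 3.5721 + 3.3489 + 0.0256 + 0.2025
     = 15.0989
λ·‖w‖₂² = 0.001·15.0989 = 0.015099

0.015099


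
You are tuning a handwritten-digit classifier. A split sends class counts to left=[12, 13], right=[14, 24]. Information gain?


Parent = [26, 37], H_parent = 0.9779
H_left = 0.9988 (n=25), H_right = 0.9495 (n=38)
H_children = (25/63)·0.9988 + (38/63)·0.9495 = 0.9691
IG = 0.9779 - 0.9691 = 0.0088

0.0088


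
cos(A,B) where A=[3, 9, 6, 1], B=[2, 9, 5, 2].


A·B = 3·2 + 9·9 + 6·5 + 1·2 = 119
‖A‖ = √127 = 11.2694, ‖B‖ = √114 = 10.6771
cos = 119/(√127·√114) = 119/√14478 = 0.989

0.989


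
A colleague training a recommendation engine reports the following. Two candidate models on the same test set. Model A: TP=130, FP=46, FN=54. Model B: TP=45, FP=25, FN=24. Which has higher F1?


Model A: P=130/176=0.7386, R=130/184=0.7065, F1=2PR/(P+R)=2TP/(2TP+FP+FN)=260/360=0.7222
Model B: P=45/70=0.6429, R=45/69=0.6522, F1=2PR/(P+R)=2TP/(2TP+FP+FN)=90/139=0.6475
0.7222 > 0.6475 → Model A

Model A


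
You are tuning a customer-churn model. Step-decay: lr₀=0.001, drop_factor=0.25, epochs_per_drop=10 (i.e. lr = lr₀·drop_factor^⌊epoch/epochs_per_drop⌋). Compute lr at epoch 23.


n_drops = ⌊23/10⌋ = 2
lr = 0.001·0.25^2 = 0.001·0.0625 = 0.0000625

0.0000625


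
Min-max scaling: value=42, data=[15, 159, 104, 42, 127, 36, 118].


min=15, max=159
(42-15)/(159-15) = 27/144 = 0.1875

0.1875


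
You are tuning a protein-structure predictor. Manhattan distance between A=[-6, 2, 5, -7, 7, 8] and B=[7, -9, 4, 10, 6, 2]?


d = |-6-7| + |2+ 9| + |5-4| + |-7-10| + |7-6| + |8-2|
  = 13 + 11 + 1 + 17 + 1 + 6
  = 49

49


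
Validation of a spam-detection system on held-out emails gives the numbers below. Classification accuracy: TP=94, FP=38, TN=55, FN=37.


Accuracy = (TP+TN)/(TP+TN+FP+FN)
= (94+55)/(224)
= 149/224 = 66.52%

66.52%


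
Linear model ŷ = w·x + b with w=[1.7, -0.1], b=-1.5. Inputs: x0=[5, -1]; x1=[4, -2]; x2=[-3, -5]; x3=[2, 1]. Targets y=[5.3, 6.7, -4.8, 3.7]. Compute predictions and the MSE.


ŷ0 = (1.7)·(5) + (-0.1)·(-1) - 1.5 = 7.1
ŷ1 = (1.7)·(4) + (-0.1)·(-2) - 1.5 = 5.5
ŷ2 = (1.7)·(-3) + (-0.1)·(-5) - 1.5 = -6.1
ŷ3 = (1.7)·(2) + (-0.1)·(1) - 1.5 = 1.8
errors² = [3.24, 1.44, 1.69, 3.61]
MSE = 9.9800/4 = 2.495

2.495


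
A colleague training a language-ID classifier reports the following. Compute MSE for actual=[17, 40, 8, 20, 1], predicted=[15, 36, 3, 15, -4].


Squared errors: (17-15)²=4, (40-36)²=16, (8-3)²=25, (20-15)²=25, (1+ 4)²=25
Sum = 95
MSE = 95/5 = 19

19


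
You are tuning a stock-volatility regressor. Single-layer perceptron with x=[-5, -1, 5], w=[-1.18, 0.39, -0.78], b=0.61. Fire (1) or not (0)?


z = (-5)·(-1.18) + (-1)·(0.39) + (5)·(-0.78) + 0.61
  = 2.22
step(z) = 1 (z≥0)

1


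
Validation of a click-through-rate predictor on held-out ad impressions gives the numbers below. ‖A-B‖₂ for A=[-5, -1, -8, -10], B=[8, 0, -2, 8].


d = √((-5-8)² + (-1-0)² + (-8+ 2)² + (-10-8)²)
  = √(169 + 1 + 36 + 324)
  = √530 = 23.0217

23.0217


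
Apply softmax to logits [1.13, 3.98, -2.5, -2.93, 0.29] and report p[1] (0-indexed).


Exponentials: e^1.13=3.0957, e^3.98=53.517, e^-2.5=0.0821, e^-2.93=0.0534, e^0.29=1.3364
Sum = 58.0846
Softmax = [0.0533, 0.9214, 0.0014, 0.0009, 0.023]
p[1] = 53.517/58.0846 = 0.9214

0.9214


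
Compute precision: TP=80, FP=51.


Precision = TP/(TP+FP)
= 80/(80+51)
= 80/131 = 61.07%

61.07%


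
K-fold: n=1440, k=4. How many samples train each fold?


Fold size = 1440/4 = 360
Training per fold = 1440 - 360 = 1080

1080


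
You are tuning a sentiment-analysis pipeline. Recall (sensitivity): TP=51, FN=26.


Recall = TP/(TP+FN)
= 51/(51+26)
= 51/77 = 66.23%

66.23%


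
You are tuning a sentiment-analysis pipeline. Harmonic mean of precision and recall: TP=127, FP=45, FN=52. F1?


Precision = 127/172 = 0.7384
Recall = 127/179 = 0.7095
F1 = 2·P·R/(P+R) = 2·TP/(2·TP+FP+FN) = 254/(254+45+52) = 254/351 = 0.7236

0.7236


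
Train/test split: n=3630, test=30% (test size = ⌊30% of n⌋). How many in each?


Test = ⌊3630·30/100⌋ = 1089
Train = 3630 - 1089 = 2541

Train: 2541, Test: 1089


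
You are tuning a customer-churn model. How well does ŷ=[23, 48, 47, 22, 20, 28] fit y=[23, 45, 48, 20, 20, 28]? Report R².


ȳ = 30.6667
SS_res = Σ(y-ŷ)² = 14
SS_tot = Σ(y-ȳ)² = 799.33
R² = 1 - SS_res/SS_tot = 1 - 0.0175 = 0.9825

0.9825


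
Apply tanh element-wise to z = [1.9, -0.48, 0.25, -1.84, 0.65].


tanh(1.9) = 0.9562
tanh(-0.48) = -0.4462
tanh(0.25) = 0.2449
tanh(-1.84) = -0.9508
tanh(0.65) = 0.5717
result = [0.9562, -0.4462, 0.2449, -0.9508, 0.5717]

[0.9562, -0.4462, 0.2449, -0.9508, 0.5717]


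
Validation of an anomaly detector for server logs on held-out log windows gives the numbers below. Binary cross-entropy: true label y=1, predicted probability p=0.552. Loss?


BCE = -[y·ln(p) + (1-y)·ln(1-p)]
= -1·ln(0.552) - 0
= -ln(0.552) = 0.5942

0.5942


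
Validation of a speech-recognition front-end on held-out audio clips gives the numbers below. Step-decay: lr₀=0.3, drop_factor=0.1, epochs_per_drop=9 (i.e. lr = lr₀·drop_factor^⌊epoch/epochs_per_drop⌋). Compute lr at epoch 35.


n_drops = ⌊35/9⌋ = 3
lr = 0.3·0.1^3 = 0.3·0.001 = 0.0003

0.0003


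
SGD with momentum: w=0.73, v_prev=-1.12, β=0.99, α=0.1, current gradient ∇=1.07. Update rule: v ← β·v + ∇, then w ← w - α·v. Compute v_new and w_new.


v_new = 0.99·-1.12 + 1.07 = -1.1088 + 1.07 = -0.0388
w_new = 0.73 - 0.1·-0.0388 = 0.73 + 0.00388 = 0.73388

v_new=-0.0388, w_new=0.73388


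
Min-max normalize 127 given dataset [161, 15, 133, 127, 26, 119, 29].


min=15, max=161
(127-15)/(161-15) = 112/146 = 0.7671

0.7671


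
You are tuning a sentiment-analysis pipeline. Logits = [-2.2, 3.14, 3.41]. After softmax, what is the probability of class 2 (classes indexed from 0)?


Exponentials: e^-2.2=0.1108, e^3.14=23.1039, e^3.41=30.2652
Sum = 53.4799
Softmax = [0.0021, 0.432, 0.5659]
p[2] = 30.2652/53.4799 = 0.5659

0.5659


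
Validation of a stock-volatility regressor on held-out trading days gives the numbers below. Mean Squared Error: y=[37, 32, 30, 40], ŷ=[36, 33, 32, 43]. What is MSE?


Squared errors: (37-36)²=1, (32-33)²=1, (30-32)²=4, (40-43)²=9
Sum = 15
MSE = 15/4 = 15/4

15/4


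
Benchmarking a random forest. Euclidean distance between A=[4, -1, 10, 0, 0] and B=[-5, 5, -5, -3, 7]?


d = √((4+ 5)² + (-1-5)² + (10+ 5)² + (0+ 3)² + (0-7)²)
  = √(81 + 36 + 225 + 9 + 49)
  = √400 = 20.0

20.0


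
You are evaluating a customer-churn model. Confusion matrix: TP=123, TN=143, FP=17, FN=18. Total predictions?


Total = TP + TN + FP + FN
= 123 + 143 + 17 + 18
= 301
(Predicted positive: 140, predicted negative: 161)

301


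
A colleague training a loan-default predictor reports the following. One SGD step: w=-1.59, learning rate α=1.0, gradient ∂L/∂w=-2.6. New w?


w_new = w - α·∇
= -1.59 - 1.0·-2.6
= -1.59 + 2.6
= 1.01

1.01


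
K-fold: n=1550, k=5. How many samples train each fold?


Fold size = 1550/5 = 310
Training per fold = 1550 - 310 = 1240

1240


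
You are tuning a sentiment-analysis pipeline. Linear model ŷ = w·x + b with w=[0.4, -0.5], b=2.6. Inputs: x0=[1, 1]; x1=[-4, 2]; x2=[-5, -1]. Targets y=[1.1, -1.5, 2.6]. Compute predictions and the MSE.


ŷ0 = (0.4)·(1) + (-0.5)·(1) + 2.6 = 2.5
ŷ1 = (0.4)·(-4) + (-0.5)·(2) + 2.6 = 0.0
ŷ2 = (0.4)·(-5) + (-0.5)·(-1) + 2.6 = 1.1
errors² = [1.96, 2.25, 2.25]
MSE = 6.4600/3 = 2.1533

2.1533


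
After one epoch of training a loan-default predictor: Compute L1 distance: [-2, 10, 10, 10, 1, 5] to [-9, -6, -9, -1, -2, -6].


d = |-2+ 9| + |10+ 6| + |10+ 9| + |10+ 1| + |1+ 2| + |5+ 6|
  = 7 + 16 + 19 + 11 + 3 + 11
  = 67

67


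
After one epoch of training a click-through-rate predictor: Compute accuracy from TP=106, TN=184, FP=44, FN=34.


Accuracy = (TP+TN)/(TP+TN+FP+FN)
= (106+184)/(368)
= 290/368 = 78.8%

78.8%


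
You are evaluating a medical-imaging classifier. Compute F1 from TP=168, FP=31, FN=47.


Precision = 168/199 = 0.8442
Recall = 168/215 = 0.7814
F1 = 2·P·R/(P+R) = 2·TP/(2·TP+FP+FN) = 336/(336+31+47) = 336/414 = 0.8116

0.8116


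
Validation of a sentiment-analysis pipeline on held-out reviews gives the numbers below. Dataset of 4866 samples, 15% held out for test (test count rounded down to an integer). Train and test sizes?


Test = ⌊4866·15/100⌋ = 729
Train = 4866 - 729 = 4137

Train: 4137, Test: 729


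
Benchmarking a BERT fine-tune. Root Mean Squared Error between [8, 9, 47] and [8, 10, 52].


MSE = 26/3 = 8.6667
RMSE = √(26/3) = 2.9439

2.9439


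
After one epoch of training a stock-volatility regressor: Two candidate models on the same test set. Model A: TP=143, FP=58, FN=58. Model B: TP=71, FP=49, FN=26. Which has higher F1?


Model A: P=143/201=0.7114, R=143/201=0.7114, F1=2PR/(P+R)=2TP/(2TP+FP+FN)=286/402=0.7114
Model B: P=71/120=0.5917, R=71/97=0.732, F1=2PR/(P+R)=2TP/(2TP+FP+FN)=142/217=0.6544
0.7114 > 0.6544 → Model A

Model A


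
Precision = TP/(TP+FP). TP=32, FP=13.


Precision = TP/(TP+FP)
= 32/(32+13)
= 32/45 = 71.11%

71.11%


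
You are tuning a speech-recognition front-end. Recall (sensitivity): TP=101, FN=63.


Recall = TP/(TP+FN)
= 101/(101+63)
= 101/164 = 61.59%

61.59%


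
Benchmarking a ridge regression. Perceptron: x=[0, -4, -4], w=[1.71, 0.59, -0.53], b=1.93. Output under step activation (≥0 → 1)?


z = (0)·(1.71) + (-4)·(0.59) + (-4)·(-0.53) + 1.93
  = 1.69
step(z) = 1 (z≥0)

1


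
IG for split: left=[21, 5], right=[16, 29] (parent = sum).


Parent = [37, 34], H_parent = 0.9987
H_left = 0.7063 (n=26), H_right = 0.9389 (n=45)
H_children = (26/71)·0.7063 + (45/71)·0.9389 = 0.8537
IG = 0.9987 - 0.8537 = 0.145

0.145


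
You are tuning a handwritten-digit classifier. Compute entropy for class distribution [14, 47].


Probabilities: [14/61, 47/61] ≈ [0.2295, 0.7705]
H = -((14/61)·log₂(14/61) + (47/61)·log₂(47/61))
  = 0.7772 bits

0.7772 bits


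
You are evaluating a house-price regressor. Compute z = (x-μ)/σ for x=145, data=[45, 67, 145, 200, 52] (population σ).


μ = 101.8, σ = 60.7072
z = (145 - 101.8)/60.7072 = 0.7116

0.7116


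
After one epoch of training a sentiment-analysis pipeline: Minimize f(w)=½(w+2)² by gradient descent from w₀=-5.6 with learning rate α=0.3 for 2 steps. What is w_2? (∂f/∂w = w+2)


step 1: grad = -5.6+2 = -3.6; w = -5.6 - 0.3·(-3.6) = -4.52
step 2: grad = -4.52+2 = -2.52; w = -4.52 - 0.3·(-2.52) = -3.764

-3.764


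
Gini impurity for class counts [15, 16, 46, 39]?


Probabilities: [15/116, 16/116, 46/116, 39/116] ≈ [0.1293, 0.1379, 0.3966, 0.3362]
Σpᵢ² = (225 + 256 + 2116 + 1521)/116² = 4118/13456
Gini = 1 - Σpᵢ² = 1 - 4118/13456 = 0.694

0.694


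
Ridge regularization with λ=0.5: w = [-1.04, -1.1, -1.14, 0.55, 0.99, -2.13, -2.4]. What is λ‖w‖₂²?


‖w‖₂² = (-1.04)² + (-1.1)² + (-1.14)² + (0.55)² + (0.99)² + (-2.13)² + (-2.4)²
     = 1.0816 + 1.21 + 1.2996 + 0.3025 + 0.9801 + 4.5369 + 5.76
     = 15.1707
λ·‖w‖₂² = 0.5·15.1707 = 7.58535

7.58535


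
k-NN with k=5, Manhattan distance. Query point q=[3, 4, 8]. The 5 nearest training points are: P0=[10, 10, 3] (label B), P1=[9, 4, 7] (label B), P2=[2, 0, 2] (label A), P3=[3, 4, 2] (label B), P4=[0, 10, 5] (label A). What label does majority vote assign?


d(q,P0) = 18  (label B)
d(q,P1) = 7  (label B)
d(q,P2) = 11  (label A)
d(q,P3) = 6  (label B)
d(q,P4) = 12  (label A)
Votes: A=2, B=3
Majority → B

B


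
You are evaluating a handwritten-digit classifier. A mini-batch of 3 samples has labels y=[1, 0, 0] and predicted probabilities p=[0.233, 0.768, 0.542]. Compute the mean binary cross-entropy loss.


L[0] = -ln(0.233) = 1.4567
L[1] = -ln(1-0.768) = -ln(0.232) = 1.461
L[2] = -ln(1-0.542) = -ln(0.458) = 0.7809
mean = (1.4567 + 1.461 + 0.7809)/3 = 1.2329

1.2329


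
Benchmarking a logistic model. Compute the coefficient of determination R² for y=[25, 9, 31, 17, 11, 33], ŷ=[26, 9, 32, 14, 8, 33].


ȳ = 21
SS_res = Σ(y-ŷ)² = 20
SS_tot = Σ(y-ȳ)² = 520
R² = 1 - SS_res/SS_tot = 1 - 0.0385 = 0.9615

0.9615


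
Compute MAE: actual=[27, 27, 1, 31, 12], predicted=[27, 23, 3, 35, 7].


Absolute errors: |27-27|=0, |27-23|=4, |1-3|=2, |31-35|=4, |12-7|=5
Sum = 15
MAE = 15/5 = 3

3
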